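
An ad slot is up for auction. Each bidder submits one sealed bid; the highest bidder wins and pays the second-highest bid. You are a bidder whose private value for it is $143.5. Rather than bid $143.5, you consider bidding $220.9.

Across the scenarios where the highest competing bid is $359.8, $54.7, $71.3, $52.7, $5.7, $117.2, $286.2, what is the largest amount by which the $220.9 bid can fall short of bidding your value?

$0

$359.8: same outcome either way → loss $0.
$54.7: same outcome either way → loss $0.
$71.3: same outcome either way → loss $0.
$52.7: same outcome either way → loss $0.
$5.7: same outcome either way → loss $0.
$117.2: same outcome either way → loss $0.
$286.2: same outcome either way → loss $0.
Maximum loss: $0.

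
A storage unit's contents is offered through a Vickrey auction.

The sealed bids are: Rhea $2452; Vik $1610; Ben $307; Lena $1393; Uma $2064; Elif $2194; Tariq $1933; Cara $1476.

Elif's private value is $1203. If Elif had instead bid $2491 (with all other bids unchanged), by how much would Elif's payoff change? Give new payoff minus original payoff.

−$1249

The highest bid among the other bidders is $2452; Elif's bid doesn't change that.
Original bid $2194: Elif is not highest (top rival bid is $2452); payoff $0.
Alternative bid $2491: Elif is highest, pays the top rival bid $2452; payoff $1203 − $2452 = −$1249.
Change in payoff = −$1249 − ($0) = −$1249.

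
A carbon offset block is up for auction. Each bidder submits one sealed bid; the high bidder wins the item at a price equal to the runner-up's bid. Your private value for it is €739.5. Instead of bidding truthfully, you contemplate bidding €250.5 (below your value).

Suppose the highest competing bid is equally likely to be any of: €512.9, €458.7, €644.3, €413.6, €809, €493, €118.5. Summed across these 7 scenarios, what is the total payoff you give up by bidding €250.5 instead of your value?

The deviation costs you only when the competing bid falls strictly between €250.5 and €739.5; elsewhere both bids give the same outcome.
€512.9: truthful payoff €226.6, deviation payoff €0 → loss €226.6.
€458.7: truthful payoff €280.8, deviation payoff €0 → loss €280.8.
€644.3: truthful payoff €95.2, deviation payoff €0 → loss €95.2.
€413.6: truthful payoff €325.9, deviation payoff €0 → loss €325.9.
€809: outcomes coincide → loss €0.
€493: truthful payoff €246.5, deviation payoff €0 → loss €246.5.
€118.5: outcomes coincide → loss €0.
Total loss = €226.6 + €280.8 + €95.2 + €325.9 + €246.5 = €1175.
Truthful bidding weakly dominates here: raising your bid can only win items priced above your value, and lowering it can only forfeit items priced below.

€1175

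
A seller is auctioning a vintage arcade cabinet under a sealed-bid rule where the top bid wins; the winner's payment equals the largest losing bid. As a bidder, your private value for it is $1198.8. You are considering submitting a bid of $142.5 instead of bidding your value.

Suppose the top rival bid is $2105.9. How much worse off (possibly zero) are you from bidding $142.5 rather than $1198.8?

$0

Bidding your value $1198.8: you lose (since $1198.8 < $2105.9). Payoff $0.
Bidding $142.5: you lose. Payoff $0.
Difference = $0 − $0 = $0; both bids lead to the same outcome because the competing bid is above both your value and your alternative bid.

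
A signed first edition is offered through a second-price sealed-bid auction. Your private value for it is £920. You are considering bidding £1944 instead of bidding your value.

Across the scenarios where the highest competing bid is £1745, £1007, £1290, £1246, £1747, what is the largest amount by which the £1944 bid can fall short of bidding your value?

£1745: truthful gives £0, deviation gives −£825 → loss £825.
£1007: truthful gives £0, deviation gives −£87 → loss £87.
£1290: truthful gives £0, deviation gives −£370 → loss £370.
£1246: truthful gives £0, deviation gives −£326 → loss £326.
£1747: truthful gives £0, deviation gives −£827 → loss £827.
Maximum loss: £827.

£827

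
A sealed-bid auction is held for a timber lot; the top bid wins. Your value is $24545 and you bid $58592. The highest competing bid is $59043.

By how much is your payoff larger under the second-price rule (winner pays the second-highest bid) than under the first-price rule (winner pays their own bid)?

$0

Your bid $58592 is below $59043, so you lose under either rule.
Payoff is $0 in both cases; difference = $0.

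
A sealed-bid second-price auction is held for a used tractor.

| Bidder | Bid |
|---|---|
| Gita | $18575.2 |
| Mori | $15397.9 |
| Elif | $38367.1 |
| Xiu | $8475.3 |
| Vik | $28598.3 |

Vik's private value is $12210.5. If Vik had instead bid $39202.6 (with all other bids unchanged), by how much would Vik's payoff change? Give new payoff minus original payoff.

−$26156.6

The highest bid among the other bidders is $38367.1; Vik's bid doesn't change that.
Original bid $28598.3: Vik is not highest (top rival bid is $38367.1); payoff $0.
Alternative bid $39202.6: Vik is highest, pays the top rival bid $38367.1; payoff $12210.5 − $38367.1 = −$26156.6.
Change in payoff = −$26156.6 − ($0) = −$26156.6.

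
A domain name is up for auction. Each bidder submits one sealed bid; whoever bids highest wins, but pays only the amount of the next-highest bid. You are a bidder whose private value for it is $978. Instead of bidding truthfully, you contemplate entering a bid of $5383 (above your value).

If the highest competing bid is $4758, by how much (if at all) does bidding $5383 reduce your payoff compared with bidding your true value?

$3780

Bidding your value $978: you lose (since $978 < $4758). Payoff $0.
Bidding $5383: you win and pay $4758. Payoff $978 − $4758 = −$3780.
The competing bid $4758 lies between your value and your inflated bid, so overbidding wins an item priced above your value.
Loss from deviating = $0 − (−$3780) = $3780.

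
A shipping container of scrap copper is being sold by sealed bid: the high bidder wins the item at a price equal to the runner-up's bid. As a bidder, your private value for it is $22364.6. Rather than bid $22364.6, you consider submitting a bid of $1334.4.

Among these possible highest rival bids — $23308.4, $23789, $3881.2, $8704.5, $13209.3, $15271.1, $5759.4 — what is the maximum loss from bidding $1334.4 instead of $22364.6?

$23308.4: same outcome either way → loss $0.
$23789: same outcome either way → loss $0.
$3881.2: truthful gives $18483.4, deviation gives $0 → loss $18483.4.
$8704.5: truthful gives $13660.1, deviation gives $0 → loss $13660.1.
$13209.3: truthful gives $9155.3, deviation gives $0 → loss $9155.3.
$15271.1: truthful gives $7093.5, deviation gives $0 → loss $7093.5.
$5759.4: truthful gives $16605.2, deviation gives $0 → loss $16605.2.
Maximum loss: $18483.4.

$18483.4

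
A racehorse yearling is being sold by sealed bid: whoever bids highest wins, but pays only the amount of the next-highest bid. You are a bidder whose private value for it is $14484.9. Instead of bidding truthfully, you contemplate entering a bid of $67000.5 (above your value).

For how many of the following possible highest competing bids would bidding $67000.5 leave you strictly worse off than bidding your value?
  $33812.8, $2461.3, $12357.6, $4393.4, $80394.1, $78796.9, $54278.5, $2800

The deviation hurts exactly when the highest competing bid lies strictly between $14484.9 and $67000.5 — overbidding then wins at a price above your value.
$33812.8: inside the interval → strictly worse (loss $19327.9).
$2461.3: below both → same outcome either way.
$12357.6: below both → same outcome either way.
$4393.4: below both → same outcome either way.
$80394.1: above both → same outcome either way.
$78796.9: above both → same outcome either way.
$54278.5: inside the interval → strictly worse (loss $39793.6).
$2800: below both → same outcome either way.
Count: 2.

2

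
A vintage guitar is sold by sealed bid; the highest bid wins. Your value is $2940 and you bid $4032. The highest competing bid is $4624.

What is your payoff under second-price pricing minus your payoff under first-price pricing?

Your bid $4032 is below $4624, so you lose under either rule.
Payoff is $0 in both cases; difference = $0.

$0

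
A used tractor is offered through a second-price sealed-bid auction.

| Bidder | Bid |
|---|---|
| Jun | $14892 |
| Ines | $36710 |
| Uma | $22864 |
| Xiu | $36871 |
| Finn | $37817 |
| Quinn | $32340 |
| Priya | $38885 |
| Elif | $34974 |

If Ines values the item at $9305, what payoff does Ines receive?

Highest bid: Priya at $38885, so Priya wins.
Second-highest bid: Finn at $37817 — that is the price the winner pays.
Ines did not win, so Ines pays nothing and receives nothing: payoff $0.

$0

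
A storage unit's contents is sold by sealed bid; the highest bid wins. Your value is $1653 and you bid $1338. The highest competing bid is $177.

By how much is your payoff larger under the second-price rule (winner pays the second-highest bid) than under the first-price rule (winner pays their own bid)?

$1161

You have the highest bid, so you win under either rule.
Second-price: pay $177 → payoff $1476.
First-price: pay your own bid $1338 → payoff $315.
Difference = $1476 − ($315) = $1161.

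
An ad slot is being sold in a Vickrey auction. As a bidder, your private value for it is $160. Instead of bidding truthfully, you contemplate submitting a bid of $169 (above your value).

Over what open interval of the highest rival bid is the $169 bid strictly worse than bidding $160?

($160, $169)

If the competing bid is below $160, both bids win at the same price — no difference.
If it is above $169, both bids lose — no difference.
If it lies strictly between $160 and $169, bidding your value loses (payoff 0) while bidding $169 wins at a price above your value (payoff negative).
So the deviation strictly hurts on the open interval ($160, $169).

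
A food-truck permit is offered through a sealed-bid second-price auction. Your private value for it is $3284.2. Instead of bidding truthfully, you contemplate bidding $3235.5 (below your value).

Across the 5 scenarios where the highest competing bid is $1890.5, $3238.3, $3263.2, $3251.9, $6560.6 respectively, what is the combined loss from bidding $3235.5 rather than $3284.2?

The deviation costs you only when the competing bid falls strictly between $3235.5 and $3284.2; elsewhere both bids give the same outcome.
$1890.5: outcomes coincide → loss $0.
$3238.3: truthful payoff $45.9, deviation payoff $0 → loss $45.9.
$3263.2: truthful payoff $21, deviation payoff $0 → loss $21.
$3251.9: truthful payoff $32.3, deviation payoff $0 → loss $32.3.
$6560.6: outcomes coincide → loss $0.
Total loss = $45.9 + $21 + $32.3 = $99.2.
In a second-price auction your bid sets only whether you win, not what you pay, so bidding your true value is weakly dominant.

$99.2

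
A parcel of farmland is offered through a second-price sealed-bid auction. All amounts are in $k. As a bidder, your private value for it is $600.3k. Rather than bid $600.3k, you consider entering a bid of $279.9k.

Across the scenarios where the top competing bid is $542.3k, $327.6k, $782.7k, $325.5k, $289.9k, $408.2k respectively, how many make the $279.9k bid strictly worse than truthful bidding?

5

The deviation hurts exactly when the highest competing bid lies strictly between $279.9k and $600.3k — underbidding then forfeits a profitable win.
$542.3k: inside the interval → strictly worse (loss $58k).
$327.6k: inside the interval → strictly worse (loss $272.7k).
$782.7k: above both → same outcome either way.
$325.5k: inside the interval → strictly worse (loss $274.8k).
$289.9k: inside the interval → strictly worse (loss $310.4k).
$408.2k: inside the interval → strictly worse (loss $192.1k).
Count: 5.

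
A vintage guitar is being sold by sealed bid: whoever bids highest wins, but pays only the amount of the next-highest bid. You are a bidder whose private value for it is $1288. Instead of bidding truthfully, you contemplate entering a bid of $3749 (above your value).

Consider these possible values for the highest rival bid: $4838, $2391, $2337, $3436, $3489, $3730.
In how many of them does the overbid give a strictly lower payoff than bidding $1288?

The deviation hurts exactly when the highest competing bid lies strictly between $1288 and $3749 — overbidding then wins at a price above your value.
$4838: above both → same outcome either way.
$2391: inside the interval → strictly worse (loss $1103).
$2337: inside the interval → strictly worse (loss $1049).
$3436: inside the interval → strictly worse (loss $2148).
$3489: inside the interval → strictly worse (loss $2201).
$3730: inside the interval → strictly worse (loss $2442).
Count: 5.

5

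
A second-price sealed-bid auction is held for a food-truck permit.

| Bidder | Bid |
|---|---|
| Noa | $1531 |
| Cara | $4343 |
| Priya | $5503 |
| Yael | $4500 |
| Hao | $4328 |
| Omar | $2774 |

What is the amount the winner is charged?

Highest bid: Priya at $5503, so Priya wins.
Second-highest bid: Yael at $4500 — that is the price the winner pays.

$4500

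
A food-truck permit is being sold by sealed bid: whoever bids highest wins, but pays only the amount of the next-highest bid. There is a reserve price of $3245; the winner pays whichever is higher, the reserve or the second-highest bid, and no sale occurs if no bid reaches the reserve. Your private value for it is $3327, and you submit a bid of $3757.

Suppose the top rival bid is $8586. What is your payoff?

$0

Your bid $3757 is below the highest competing bid $8586, so you lose. Payoff $0.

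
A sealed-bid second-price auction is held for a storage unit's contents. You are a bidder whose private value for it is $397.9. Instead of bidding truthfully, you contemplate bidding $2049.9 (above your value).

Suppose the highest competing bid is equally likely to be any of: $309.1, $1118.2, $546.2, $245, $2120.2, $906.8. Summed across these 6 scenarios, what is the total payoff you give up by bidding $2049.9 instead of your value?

$1377.5

The deviation costs you only when the competing bid falls strictly between $397.9 and $2049.9; elsewhere both bids give the same outcome.
$309.1: outcomes coincide → loss $0.
$1118.2: truthful payoff $0, deviation payoff −$720.3 → loss $720.3.
$546.2: truthful payoff $0, deviation payoff −$148.3 → loss $148.3.
$245: outcomes coincide → loss $0.
$2120.2: outcomes coincide → loss $0.
$906.8: truthful payoff $0, deviation payoff −$508.9 → loss $508.9.
Total loss = $720.3 + $148.3 + $508.9 = $1377.5.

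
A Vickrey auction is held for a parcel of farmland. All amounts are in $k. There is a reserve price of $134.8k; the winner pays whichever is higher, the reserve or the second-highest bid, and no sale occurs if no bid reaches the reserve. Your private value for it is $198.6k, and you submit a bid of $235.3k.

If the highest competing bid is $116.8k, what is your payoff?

$63.8k

Your bid $235.3k is the highest and exceeds the reserve.
Price = max(second-highest bid, reserve) = max($116.8k, $134.8k) = $134.8k.
Payoff = $198.6k − $134.8k = $63.8k.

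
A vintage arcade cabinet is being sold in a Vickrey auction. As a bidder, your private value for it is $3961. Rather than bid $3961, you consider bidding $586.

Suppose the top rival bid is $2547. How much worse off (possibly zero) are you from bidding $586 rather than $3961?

$1414

Bidding your value $3961: you win (since $3961 > $2547) and pay $2547. Payoff $1414.
Bidding $586: you lose. Payoff $0.
The competing bid $2547 lies between your shaded bid and your value, so underbidding forfeits an item you could have won at a profitable price.
Loss from deviating = $1414 − ($0) = $1414.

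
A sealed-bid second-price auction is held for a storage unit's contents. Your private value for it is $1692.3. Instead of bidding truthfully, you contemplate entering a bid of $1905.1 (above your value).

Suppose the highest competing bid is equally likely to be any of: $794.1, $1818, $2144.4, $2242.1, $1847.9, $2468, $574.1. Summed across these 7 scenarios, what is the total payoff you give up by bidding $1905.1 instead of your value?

The deviation costs you only when the competing bid falls strictly between $1692.3 and $1905.1; elsewhere both bids give the same outcome.
$794.1: outcomes coincide → loss $0.
$1818: truthful payoff $0, deviation payoff −$125.7 → loss $125.7.
$2144.4: outcomes coincide → loss $0.
$2242.1: outcomes coincide → loss $0.
$1847.9: truthful payoff $0, deviation payoff −$155.6 → loss $155.6.
$2468: outcomes coincide → loss $0.
$574.1: outcomes coincide → loss $0.
Total loss = $125.7 + $155.6 = $281.3.

$281.3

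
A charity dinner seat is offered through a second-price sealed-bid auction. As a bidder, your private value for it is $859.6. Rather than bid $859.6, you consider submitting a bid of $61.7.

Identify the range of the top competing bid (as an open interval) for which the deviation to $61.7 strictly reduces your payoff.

If the competing bid is below $61.7, both bids win at the same price — no difference.
If it is above $859.6, both bids lose — no difference.
If it lies strictly between $61.7 and $859.6, bidding your value wins at a price below your value (positive payoff) while bidding $61.7 loses (payoff 0).
So the deviation strictly hurts on the open interval ($61.7, $859.6).
In a second-price auction your bid sets only whether you win, not what you pay, so bidding your true value is weakly dominant.

($61.7, $859.6)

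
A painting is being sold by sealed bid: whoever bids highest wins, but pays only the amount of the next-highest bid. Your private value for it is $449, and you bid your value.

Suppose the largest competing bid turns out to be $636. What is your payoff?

$0

Your bid $449 is below the highest competing bid $636, so you lose.
A losing bidder pays nothing and receives nothing: payoff = $0.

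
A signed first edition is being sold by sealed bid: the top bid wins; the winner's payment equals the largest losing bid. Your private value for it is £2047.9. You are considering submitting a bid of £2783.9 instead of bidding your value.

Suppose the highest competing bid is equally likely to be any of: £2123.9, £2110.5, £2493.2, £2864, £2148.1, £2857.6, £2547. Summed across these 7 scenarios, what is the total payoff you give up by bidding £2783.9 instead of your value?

The deviation costs you only when the competing bid falls strictly between £2047.9 and £2783.9; elsewhere both bids give the same outcome.
£2123.9: truthful payoff £0, deviation payoff −£76 → loss £76.
£2110.5: truthful payoff £0, deviation payoff −£62.6 → loss £62.6.
£2493.2: truthful payoff £0, deviation payoff −£445.3 → loss £445.3.
£2864: outcomes coincide → loss £0.
£2148.1: truthful payoff £0, deviation payoff −£100.2 → loss £100.2.
£2857.6: outcomes coincide → loss £0.
£2547: truthful payoff £0, deviation payoff −£499.1 → loss £499.1.
Total loss = £76 + £62.6 + £445.3 + £100.2 + £499.1 = £1183.2.

£1183.2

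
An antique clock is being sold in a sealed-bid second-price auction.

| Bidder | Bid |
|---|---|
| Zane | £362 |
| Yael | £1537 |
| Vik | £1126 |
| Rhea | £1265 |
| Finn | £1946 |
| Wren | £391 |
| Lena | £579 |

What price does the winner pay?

Highest bid: Finn at £1946, so Finn wins.
Second-highest bid: Yael at £1537 — that is the price the winner pays.

£1537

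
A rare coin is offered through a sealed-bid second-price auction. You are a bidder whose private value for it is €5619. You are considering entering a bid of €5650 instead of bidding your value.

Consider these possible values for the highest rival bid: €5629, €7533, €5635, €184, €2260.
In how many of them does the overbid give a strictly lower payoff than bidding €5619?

2

The deviation hurts exactly when the highest competing bid lies strictly between €5619 and €5650 — overbidding then wins at a price above your value.
€5629: inside the interval → strictly worse (loss €10).
€7533: above both → same outcome either way.
€5635: inside the interval → strictly worse (loss €16).
€184: below both → same outcome either way.
€2260: below both → same outcome either way.
Count: 2.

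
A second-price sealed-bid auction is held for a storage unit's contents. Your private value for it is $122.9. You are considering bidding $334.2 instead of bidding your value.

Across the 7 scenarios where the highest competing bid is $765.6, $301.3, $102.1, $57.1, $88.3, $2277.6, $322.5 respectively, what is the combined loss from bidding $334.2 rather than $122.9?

The deviation costs you only when the competing bid falls strictly between $122.9 and $334.2; elsewhere both bids give the same outcome.
$765.6: outcomes coincide → loss $0.
$301.3: truthful payoff $0, deviation payoff −$178.4 → loss $178.4.
$102.1: outcomes coincide → loss $0.
$57.1: outcomes coincide → loss $0.
$88.3: outcomes coincide → loss $0.
$2277.6: outcomes coincide → loss $0.
$322.5: truthful payoff $0, deviation payoff −$199.6 → loss $199.6.
Total loss = $178.4 + $199.6 = $378.
In a second-price auction your bid sets only whether you win, not what you pay, so bidding your true value is weakly dominant.

$378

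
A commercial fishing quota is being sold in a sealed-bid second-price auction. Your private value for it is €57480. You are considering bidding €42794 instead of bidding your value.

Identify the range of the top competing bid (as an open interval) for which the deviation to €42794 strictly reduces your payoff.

If the competing bid is below €42794, both bids win at the same price — no difference.
If it is above €57480, both bids lose — no difference.
If it lies strictly between €42794 and €57480, bidding your value wins at a price below your value (positive payoff) while bidding €42794 loses (payoff 0).
So the deviation strictly hurts on the open interval (€42794, €57480).

(€42794, €57480)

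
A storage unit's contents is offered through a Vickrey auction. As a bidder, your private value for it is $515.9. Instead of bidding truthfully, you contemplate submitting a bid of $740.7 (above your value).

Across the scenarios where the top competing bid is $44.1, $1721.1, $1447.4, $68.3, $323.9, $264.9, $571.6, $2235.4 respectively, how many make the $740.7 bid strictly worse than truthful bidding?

1

The deviation hurts exactly when the highest competing bid lies strictly between $515.9 and $740.7 — overbidding then wins at a price above your value.
$44.1: below both → same outcome either way.
$1721.1: above both → same outcome either way.
$1447.4: above both → same outcome either way.
$68.3: below both → same outcome either way.
$323.9: below both → same outcome either way.
$264.9: below both → same outcome either way.
$571.6: inside the interval → strictly worse (loss $55.7).
$2235.4: above both → same outcome either way.
Count: 1.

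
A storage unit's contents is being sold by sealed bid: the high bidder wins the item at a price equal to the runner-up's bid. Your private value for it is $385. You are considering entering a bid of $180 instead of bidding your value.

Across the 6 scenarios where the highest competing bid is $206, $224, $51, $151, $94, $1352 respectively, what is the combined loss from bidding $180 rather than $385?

$340

The deviation costs you only when the competing bid falls strictly between $180 and $385; elsewhere both bids give the same outcome.
$206: truthful payoff $179, deviation payoff $0 → loss $179.
$224: truthful payoff $161, deviation payoff $0 → loss $161.
$51: outcomes coincide → loss $0.
$151: outcomes coincide → loss $0.
$94: outcomes coincide → loss $0.
$1352: outcomes coincide → loss $0.
Total loss = $179 + $161 = $340.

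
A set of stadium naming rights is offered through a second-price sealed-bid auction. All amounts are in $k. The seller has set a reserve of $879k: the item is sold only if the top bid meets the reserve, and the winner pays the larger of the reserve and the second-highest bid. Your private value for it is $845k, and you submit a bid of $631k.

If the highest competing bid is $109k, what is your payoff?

$0k

Your bid $631k is the highest bid but falls below the reserve $879k, so the item goes unsold. Payoff $0k.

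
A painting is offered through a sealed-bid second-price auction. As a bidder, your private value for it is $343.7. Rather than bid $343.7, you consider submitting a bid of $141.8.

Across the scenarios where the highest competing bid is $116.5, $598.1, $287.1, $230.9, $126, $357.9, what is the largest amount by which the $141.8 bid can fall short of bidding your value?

$112.8

$116.5: same outcome either way → loss $0.
$598.1: same outcome either way → loss $0.
$287.1: truthful gives $56.6, deviation gives $0 → loss $56.6.
$230.9: truthful gives $112.8, deviation gives $0 → loss $112.8.
$126: same outcome either way → loss $0.
$357.9: same outcome either way → loss $0.
Maximum loss: $112.8.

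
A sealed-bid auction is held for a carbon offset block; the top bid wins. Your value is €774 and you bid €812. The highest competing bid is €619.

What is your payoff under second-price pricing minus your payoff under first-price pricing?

€193

You have the highest bid, so you win under either rule.
Second-price: pay €619 → payoff €155.
First-price: pay your own bid €812 → payoff −€38.
Difference = €155 − (−€38) = €193.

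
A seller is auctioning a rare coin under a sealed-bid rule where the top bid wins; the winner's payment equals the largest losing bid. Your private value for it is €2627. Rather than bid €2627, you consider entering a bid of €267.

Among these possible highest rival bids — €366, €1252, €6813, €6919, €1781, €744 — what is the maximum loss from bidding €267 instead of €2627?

€366: truthful gives €2261, deviation gives €0 → loss €2261.
€1252: truthful gives €1375, deviation gives €0 → loss €1375.
€6813: same outcome either way → loss €0.
€6919: same outcome either way → loss €0.
€1781: truthful gives €846, deviation gives €0 → loss €846.
€744: truthful gives €1883, deviation gives €0 → loss €1883.
Maximum loss: €2261.

€2261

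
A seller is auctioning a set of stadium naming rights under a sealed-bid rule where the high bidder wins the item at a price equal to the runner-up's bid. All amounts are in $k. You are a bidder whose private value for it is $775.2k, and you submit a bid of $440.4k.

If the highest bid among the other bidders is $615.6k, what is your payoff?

$0k

Your bid $440.4k is below the highest competing bid $615.6k, so you lose.
A losing bidder pays nothing and receives nothing: payoff = $0k.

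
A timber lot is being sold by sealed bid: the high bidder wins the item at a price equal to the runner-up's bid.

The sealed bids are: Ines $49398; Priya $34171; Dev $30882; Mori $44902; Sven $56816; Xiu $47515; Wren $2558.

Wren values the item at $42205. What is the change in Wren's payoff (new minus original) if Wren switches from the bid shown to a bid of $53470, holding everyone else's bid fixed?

The highest bid among the other bidders is $56816; Wren's bid doesn't change that.
Original bid $2558: Wren is not highest (top rival bid is $56816); payoff $0.
Alternative bid $53470: Wren is not highest (top rival bid is $56816); payoff $0.
Change in payoff = $0 − ($0) = $0.

$0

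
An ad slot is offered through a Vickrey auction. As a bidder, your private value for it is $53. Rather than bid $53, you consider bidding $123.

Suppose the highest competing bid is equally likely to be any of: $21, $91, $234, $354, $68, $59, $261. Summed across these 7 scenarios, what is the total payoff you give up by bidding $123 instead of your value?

The deviation costs you only when the competing bid falls strictly between $53 and $123; elsewhere both bids give the same outcome.
$21: outcomes coincide → loss $0.
$91: truthful payoff $0, deviation payoff −$38 → loss $38.
$234: outcomes coincide → loss $0.
$354: outcomes coincide → loss $0.
$68: truthful payoff $0, deviation payoff −$15 → loss $15.
$59: truthful payoff $0, deviation payoff −$6 → loss $6.
$261: outcomes coincide → loss $0.
Total loss = $38 + $15 + $6 = $59.

$59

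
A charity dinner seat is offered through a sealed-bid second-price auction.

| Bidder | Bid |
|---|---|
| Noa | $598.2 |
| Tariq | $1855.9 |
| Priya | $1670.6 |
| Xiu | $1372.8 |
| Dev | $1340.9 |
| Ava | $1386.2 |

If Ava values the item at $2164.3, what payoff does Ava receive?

$0

Highest bid: Tariq at $1855.9, so Tariq wins.
Second-highest bid: Priya at $1670.6 — that is the price the winner pays.
Ava did not win, so Ava pays nothing and receives nothing: payoff $0.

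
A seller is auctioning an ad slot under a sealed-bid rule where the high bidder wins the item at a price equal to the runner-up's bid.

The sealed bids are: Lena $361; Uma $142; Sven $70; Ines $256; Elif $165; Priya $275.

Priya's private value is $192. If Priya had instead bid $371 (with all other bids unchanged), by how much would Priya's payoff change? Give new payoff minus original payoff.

−$169

The highest bid among the other bidders is $361; Priya's bid doesn't change that.
Original bid $275: Priya is not highest (top rival bid is $361); payoff $0.
Alternative bid $371: Priya is highest, pays the top rival bid $361; payoff $192 − $361 = −$169.
Change in payoff = −$169 − ($0) = −$169.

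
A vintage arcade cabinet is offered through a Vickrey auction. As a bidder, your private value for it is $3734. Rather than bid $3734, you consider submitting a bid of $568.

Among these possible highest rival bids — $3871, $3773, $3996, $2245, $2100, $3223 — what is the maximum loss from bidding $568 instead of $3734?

$3871: same outcome either way → loss $0.
$3773: same outcome either way → loss $0.
$3996: same outcome either way → loss $0.
$2245: truthful gives $1489, deviation gives $0 → loss $1489.
$2100: truthful gives $1634, deviation gives $0 → loss $1634.
$3223: truthful gives $511, deviation gives $0 → loss $511.
Maximum loss: $1634.

$1634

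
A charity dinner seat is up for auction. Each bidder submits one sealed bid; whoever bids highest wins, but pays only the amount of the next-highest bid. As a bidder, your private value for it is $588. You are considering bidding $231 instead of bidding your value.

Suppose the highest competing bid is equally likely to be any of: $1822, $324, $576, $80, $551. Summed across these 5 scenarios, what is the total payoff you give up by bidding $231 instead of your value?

$313

The deviation costs you only when the competing bid falls strictly between $231 and $588; elsewhere both bids give the same outcome.
$1822: outcomes coincide → loss $0.
$324: truthful payoff $264, deviation payoff $0 → loss $264.
$576: truthful payoff $12, deviation payoff $0 → loss $12.
$80: outcomes coincide → loss $0.
$551: truthful payoff $37, deviation payoff $0 → loss $37.
Total loss = $264 + $12 + $37 = $313.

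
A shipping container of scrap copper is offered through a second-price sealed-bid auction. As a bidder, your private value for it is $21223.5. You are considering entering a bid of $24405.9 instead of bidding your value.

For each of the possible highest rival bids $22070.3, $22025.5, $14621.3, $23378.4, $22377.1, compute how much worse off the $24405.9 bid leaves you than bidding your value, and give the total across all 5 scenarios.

The deviation costs you only when the competing bid falls strictly between $21223.5 and $24405.9; elsewhere both bids give the same outcome.
$22070.3: truthful payoff $0, deviation payoff −$846.8 → loss $846.8.
$22025.5: truthful payoff $0, deviation payoff −$802 → loss $802.
$14621.3: outcomes coincide → loss $0.
$23378.4: truthful payoff $0, deviation payoff −$2154.9 → loss $2154.9.
$22377.1: truthful payoff $0, deviation payoff −$1153.6 → loss $1153.6.
Total loss = $846.8 + $802 + $2154.9 + $1153.6 = $4957.3.

$4957.3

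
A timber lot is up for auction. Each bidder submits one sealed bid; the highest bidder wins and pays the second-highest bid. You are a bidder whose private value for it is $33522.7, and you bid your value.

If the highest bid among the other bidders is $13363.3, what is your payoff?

Your bid $33522.7 exceeds the highest competing bid $13363.3, so you win.
In a second-price auction the winner pays the second-highest bid, $13363.3.
Payoff = value − price = $33522.7 − $13363.3 = $20159.4.

$20159.4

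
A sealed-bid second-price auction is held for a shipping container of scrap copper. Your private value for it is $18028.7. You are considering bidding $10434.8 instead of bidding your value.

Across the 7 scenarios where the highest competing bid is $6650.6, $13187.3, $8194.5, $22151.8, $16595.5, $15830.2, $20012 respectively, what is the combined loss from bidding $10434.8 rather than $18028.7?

The deviation costs you only when the competing bid falls strictly between $10434.8 and $18028.7; elsewhere both bids give the same outcome.
$6650.6: outcomes coincide → loss $0.
$13187.3: truthful payoff $4841.4, deviation payoff $0 → loss $4841.4.
$8194.5: outcomes coincide → loss $0.
$22151.8: outcomes coincide → loss $0.
$16595.5: truthful payoff $1433.2, deviation payoff $0 → loss $1433.2.
$15830.2: truthful payoff $2198.5, deviation payoff $0 → loss $2198.5.
$20012: outcomes coincide → loss $0.
Total loss = $4841.4 + $1433.2 + $2198.5 = $8473.1.

$8473.1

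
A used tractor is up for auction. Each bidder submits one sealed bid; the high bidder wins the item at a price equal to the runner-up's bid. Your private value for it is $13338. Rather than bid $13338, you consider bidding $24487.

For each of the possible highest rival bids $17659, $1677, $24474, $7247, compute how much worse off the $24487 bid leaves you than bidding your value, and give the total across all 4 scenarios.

$15457

The deviation costs you only when the competing bid falls strictly between $13338 and $24487; elsewhere both bids give the same outcome.
$17659: truthful payoff $0, deviation payoff −$4321 → loss $4321.
$1677: outcomes coincide → loss $0.
$24474: truthful payoff $0, deviation payoff −$11136 → loss $11136.
$7247: outcomes coincide → loss $0.
Total loss = $4321 + $11136 = $15457.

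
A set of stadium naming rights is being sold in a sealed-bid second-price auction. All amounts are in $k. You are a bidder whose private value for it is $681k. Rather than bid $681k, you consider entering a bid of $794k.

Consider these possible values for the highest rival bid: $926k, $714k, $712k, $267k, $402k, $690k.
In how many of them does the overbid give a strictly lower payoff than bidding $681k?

3

The deviation hurts exactly when the highest competing bid lies strictly between $681k and $794k — overbidding then wins at a price above your value.
$926k: above both → same outcome either way.
$714k: inside the interval → strictly worse (loss $33k).
$712k: inside the interval → strictly worse (loss $31k).
$267k: below both → same outcome either way.
$402k: below both → same outcome either way.
$690k: inside the interval → strictly worse (loss $9k).
Count: 3.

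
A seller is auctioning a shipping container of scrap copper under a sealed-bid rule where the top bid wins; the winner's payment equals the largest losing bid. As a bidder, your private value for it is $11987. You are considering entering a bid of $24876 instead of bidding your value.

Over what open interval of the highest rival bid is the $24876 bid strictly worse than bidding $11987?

($11987, $24876)

If the competing bid is below $11987, both bids win at the same price — no difference.
If it is above $24876, both bids lose — no difference.
If it lies strictly between $11987 and $24876, bidding your value loses (payoff 0) while bidding $24876 wins at a price above your value (payoff negative).
So the deviation strictly hurts on the open interval ($11987, $24876).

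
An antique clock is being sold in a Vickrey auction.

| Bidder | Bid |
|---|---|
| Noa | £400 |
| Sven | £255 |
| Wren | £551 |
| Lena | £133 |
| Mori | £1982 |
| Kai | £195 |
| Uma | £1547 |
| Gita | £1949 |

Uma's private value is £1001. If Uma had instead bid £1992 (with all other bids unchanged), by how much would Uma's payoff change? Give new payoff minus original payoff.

−£981

The highest bid among the other bidders is £1982; Uma's bid doesn't change that.
Original bid £1547: Uma is not highest (top rival bid is £1982); payoff £0.
Alternative bid £1992: Uma is highest, pays the top rival bid £1982; payoff £1001 − £1982 = −£981.
Change in payoff = −£981 − (£0) = −£981.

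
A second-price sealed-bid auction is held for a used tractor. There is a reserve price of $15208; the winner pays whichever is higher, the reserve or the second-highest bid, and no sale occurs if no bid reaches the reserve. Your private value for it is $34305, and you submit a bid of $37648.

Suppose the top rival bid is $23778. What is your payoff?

Your bid $37648 is the highest and exceeds the reserve.
Price = max(second-highest bid, reserve) = max($23778, $15208) = $23778.
Payoff = $34305 − $23778 = $10527.

$10527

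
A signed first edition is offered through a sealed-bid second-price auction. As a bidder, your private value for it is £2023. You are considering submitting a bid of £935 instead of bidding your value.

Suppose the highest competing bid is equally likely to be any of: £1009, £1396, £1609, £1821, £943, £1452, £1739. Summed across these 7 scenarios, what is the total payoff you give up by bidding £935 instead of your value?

The deviation costs you only when the competing bid falls strictly between £935 and £2023; elsewhere both bids give the same outcome.
£1009: truthful payoff £1014, deviation payoff £0 → loss £1014.
£1396: truthful payoff £627, deviation payoff £0 → loss £627.
£1609: truthful payoff £414, deviation payoff £0 → loss £414.
£1821: truthful payoff £202, deviation payoff £0 → loss £202.
£943: truthful payoff £1080, deviation payoff £0 → loss £1080.
£1452: truthful payoff £571, deviation payoff £0 → loss £571.
£1739: truthful payoff £284, deviation payoff £0 → loss £284.
Total loss = £1014 + £627 + £414 + £202 + £1080 + £571 + £284 = £4192.

£4192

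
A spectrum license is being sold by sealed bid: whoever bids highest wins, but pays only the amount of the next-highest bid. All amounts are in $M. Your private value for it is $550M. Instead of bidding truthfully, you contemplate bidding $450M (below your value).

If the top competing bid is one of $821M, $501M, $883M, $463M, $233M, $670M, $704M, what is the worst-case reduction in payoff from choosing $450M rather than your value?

$87M

$821M: same outcome either way → loss $0M.
$501M: truthful gives $49M, deviation gives $0M → loss $49M.
$883M: same outcome either way → loss $0M.
$463M: truthful gives $87M, deviation gives $0M → loss $87M.
$233M: same outcome either way → loss $0M.
$670M: same outcome either way → loss $0M.
$704M: same outcome either way → loss $0M.
Maximum loss: $87M.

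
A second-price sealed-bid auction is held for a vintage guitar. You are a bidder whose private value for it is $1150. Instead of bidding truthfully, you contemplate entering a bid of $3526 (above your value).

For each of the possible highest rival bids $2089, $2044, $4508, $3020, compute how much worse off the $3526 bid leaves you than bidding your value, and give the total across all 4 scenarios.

$3703

The deviation costs you only when the competing bid falls strictly between $1150 and $3526; elsewhere both bids give the same outcome.
$2089: truthful payoff $0, deviation payoff −$939 → loss $939.
$2044: truthful payoff $0, deviation payoff −$894 → loss $894.
$4508: outcomes coincide → loss $0.
$3020: truthful payoff $0, deviation payoff −$1870 → loss $1870.
Total loss = $939 + $894 + $1870 = $3703.
In a second-price auction your bid sets only whether you win, not what you pay, so bidding your true value is weakly dominant.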